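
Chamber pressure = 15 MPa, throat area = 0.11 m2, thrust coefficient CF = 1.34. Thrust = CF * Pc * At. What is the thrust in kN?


F = 1.34 * 15e6 * 0.11 = 2.2110e+06 N = 2211.0 kN

2211.0 kN


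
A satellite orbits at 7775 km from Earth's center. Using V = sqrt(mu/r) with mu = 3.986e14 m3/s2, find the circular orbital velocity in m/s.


V = sqrt(3.986e14 / 7775000) = 7160 m/s

7160 m/s


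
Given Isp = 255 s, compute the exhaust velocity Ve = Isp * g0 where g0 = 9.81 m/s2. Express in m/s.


Ve = Isp * g0 = 255 * 9.81 = 2501.6 m/s

2501.6 m/s


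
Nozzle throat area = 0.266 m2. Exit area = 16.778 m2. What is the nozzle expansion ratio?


AR = 16.778 / 0.266 = 63.1

63.1


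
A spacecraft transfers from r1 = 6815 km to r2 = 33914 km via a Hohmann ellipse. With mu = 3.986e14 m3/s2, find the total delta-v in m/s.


V1 = sqrt(mu/r1) = 7647.79 m/s
dV1 = V1*(sqrt(2*r2/(r1+r2)) - 1) = 2221.56 m/s
V2 = sqrt(mu/r2) = 3428.3 m/s
dV2 = V2*(1 - sqrt(2*r1/(r1+r2))) = 1445.06 m/s
Total dV = 3667 m/s

3667 m/s


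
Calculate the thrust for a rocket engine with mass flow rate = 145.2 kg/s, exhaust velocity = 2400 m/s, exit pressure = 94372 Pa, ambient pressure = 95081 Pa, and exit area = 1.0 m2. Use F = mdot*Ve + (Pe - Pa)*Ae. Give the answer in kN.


F = 145.2 * 2400 + (94372 - 95081) * 1.0 = 347771.0 N = 347.8 kN

347.8 kN


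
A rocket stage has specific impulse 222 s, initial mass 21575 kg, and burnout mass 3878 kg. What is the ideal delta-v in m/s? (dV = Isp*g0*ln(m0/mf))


Ve = 222 * 9.81 = 2177.82 m/s
dV = 2177.82 * ln(21575/3878) = 3738 m/s

3738 m/s


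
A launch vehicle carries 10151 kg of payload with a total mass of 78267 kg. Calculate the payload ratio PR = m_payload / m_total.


PR = 10151 / 78267 = 0.1297

0.1297


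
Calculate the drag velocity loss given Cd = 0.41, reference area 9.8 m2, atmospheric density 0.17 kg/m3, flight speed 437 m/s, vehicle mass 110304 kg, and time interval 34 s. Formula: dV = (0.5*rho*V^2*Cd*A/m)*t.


D = 0.5 * 0.17 * 437^2 * 0.41 * 9.8 = 65221.64 N
a = 65221.64 / 110304 = 0.5913 m/s2
dV = 0.5913 * 34 = 20.1 m/s

20.1 m/s


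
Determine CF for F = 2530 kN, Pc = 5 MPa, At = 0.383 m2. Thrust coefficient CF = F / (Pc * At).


CF = 2530000 / (5e6 * 0.383) = 1.32

1.32


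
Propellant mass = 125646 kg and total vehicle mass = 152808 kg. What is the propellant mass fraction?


PMF = 125646 / 152808 = 0.822

0.822


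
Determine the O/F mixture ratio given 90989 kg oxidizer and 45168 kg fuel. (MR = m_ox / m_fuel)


MR = 90989 / 45168 = 2.01

2.01


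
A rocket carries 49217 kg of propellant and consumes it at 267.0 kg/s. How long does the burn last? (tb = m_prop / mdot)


tb = 49217 / 267.0 = 184.3 s

184.3 s


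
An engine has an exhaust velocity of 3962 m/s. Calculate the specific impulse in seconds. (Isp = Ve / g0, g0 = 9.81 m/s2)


Isp = Ve / g0 = 3962 / 9.81 = 403.9 s

403.9 s


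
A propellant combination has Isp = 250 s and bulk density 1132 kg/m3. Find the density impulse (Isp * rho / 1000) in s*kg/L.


rho*Isp = 250 * 1132 / 1000 = 283 s*kg/L

283 s*kg/L


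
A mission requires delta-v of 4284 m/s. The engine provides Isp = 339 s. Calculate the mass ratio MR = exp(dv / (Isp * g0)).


Ve = 339 * 9.81 = 3325.59 m/s
MR = exp(4284 / 3325.59) = 3.626

3.626


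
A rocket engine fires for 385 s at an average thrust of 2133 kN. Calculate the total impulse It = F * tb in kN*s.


It = 2133 * 385 = 821205 kN*s

821205 kN*s


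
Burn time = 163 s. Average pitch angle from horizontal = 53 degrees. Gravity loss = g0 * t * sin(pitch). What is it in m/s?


GL = 9.81 * 163 * sin(53 deg) = 1277 m/s

1277 m/s


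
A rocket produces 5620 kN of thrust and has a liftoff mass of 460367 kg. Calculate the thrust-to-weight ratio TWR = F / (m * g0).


TWR = 5620000 / (460367 * 9.81) = 1.24

1.24


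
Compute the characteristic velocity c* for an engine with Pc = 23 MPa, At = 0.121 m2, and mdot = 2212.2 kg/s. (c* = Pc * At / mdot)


c* = 23e6 * 0.121 / 2212.2 = 1258 m/s

1258 m/s


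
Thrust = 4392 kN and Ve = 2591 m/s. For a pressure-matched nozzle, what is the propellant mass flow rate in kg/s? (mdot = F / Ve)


mdot = F / Ve = 4392000 / 2591 = 1695.1 kg/s

1695.1 kg/s


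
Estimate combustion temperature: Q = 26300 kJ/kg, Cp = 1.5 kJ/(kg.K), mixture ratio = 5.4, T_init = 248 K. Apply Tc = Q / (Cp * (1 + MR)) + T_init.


Tc = 26300 / (1.5 * (1 + 5.4)) + 248 = 2988 K

2988 K


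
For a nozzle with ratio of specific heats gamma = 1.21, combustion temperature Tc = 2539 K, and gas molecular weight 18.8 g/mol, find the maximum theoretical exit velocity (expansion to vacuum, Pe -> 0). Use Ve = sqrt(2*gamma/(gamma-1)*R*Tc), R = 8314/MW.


R = 8314 / 18.8 = 442.23 J/(kg.K)
Ve = sqrt(2 * 1.21 / (1.21 - 1) * 442.23 * 2539) = 3597 m/s

3597 m/s


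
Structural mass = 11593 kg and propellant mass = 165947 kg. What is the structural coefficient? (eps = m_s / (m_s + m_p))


eps = 11593 / (11593 + 165947) = 0.0653

0.0653


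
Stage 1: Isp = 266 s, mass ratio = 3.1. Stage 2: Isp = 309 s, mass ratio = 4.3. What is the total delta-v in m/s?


dV1 = 266 * 9.81 * ln(3.1) = 2952.3 m/s
dV2 = 309 * 9.81 * ln(4.3) = 4421.5 m/s
Total dV = 2952.3 + 4421.5 = 7373.8 m/s ~ 7374 m/s

7374 m/s


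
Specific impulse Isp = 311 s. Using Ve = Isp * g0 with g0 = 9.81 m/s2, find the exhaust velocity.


Ve = Isp * g0 = 311 * 9.81 = 3050.9 m/s

3050.9 m/s


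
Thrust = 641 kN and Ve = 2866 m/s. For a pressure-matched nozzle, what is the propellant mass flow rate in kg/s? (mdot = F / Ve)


mdot = F / Ve = 641000 / 2866 = 223.7 kg/s

223.7 kg/s


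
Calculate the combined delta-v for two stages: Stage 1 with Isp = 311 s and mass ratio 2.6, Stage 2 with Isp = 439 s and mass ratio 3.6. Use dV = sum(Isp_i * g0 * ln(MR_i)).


dV1 = 311 * 9.81 * ln(2.6) = 2915.2 m/s
dV2 = 439 * 9.81 * ln(3.6) = 5516.5 m/s
Total dV = 2915.2 + 5516.5 = 8431.7 m/s ~ 8432 m/s

8432 m/s


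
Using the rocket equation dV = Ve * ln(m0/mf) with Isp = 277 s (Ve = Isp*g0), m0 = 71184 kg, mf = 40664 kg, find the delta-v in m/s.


Ve = 277 * 9.81 = 2717.37 m/s
dV = 2717.37 * ln(71184/40664) = 1522 m/s

1522 m/s


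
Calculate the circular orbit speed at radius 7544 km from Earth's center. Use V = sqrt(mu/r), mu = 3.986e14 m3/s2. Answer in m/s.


V = sqrt(3.986e14 / 7544000) = 7269 m/s

7269 m/s


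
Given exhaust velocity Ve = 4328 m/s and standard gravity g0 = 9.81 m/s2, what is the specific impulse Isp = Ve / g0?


Isp = Ve / g0 = 4328 / 9.81 = 441.2 s

441.2 s


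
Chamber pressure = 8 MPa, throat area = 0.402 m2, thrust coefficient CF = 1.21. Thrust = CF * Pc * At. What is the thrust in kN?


F = 1.21 * 8e6 * 0.402 = 3.8914e+06 N = 3891.4 kN

3891.4 kN


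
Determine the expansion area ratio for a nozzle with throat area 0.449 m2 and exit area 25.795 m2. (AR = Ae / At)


AR = 25.795 / 0.449 = 57.4

57.4


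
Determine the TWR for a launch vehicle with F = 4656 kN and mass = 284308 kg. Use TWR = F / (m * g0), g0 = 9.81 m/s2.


TWR = 4656000 / (284308 * 9.81) = 1.67

1.67


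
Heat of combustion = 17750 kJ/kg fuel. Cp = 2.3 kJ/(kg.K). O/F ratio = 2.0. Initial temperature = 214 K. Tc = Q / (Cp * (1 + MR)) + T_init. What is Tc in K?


Tc = 17750 / (2.3 * (1 + 2.0)) + 214 = 2786 K

2786 K


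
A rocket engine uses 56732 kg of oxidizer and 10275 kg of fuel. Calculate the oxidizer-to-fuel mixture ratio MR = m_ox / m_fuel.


MR = 56732 / 10275 = 5.52

5.52


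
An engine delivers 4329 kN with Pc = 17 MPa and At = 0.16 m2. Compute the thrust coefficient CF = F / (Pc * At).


CF = 4329000 / (17e6 * 0.16) = 1.59

1.59


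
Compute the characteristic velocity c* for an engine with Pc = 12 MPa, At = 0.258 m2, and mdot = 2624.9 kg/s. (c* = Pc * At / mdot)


c* = 12e6 * 0.258 / 2624.9 = 1179 m/s

1179 m/s


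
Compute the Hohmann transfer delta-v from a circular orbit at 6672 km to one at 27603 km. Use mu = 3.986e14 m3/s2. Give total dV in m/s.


V1 = sqrt(mu/r1) = 7729.31 m/s
dV1 = V1*(sqrt(2*r2/(r1+r2)) - 1) = 2080.15 m/s
V2 = sqrt(mu/r2) = 3800.06 m/s
dV2 = V2*(1 - sqrt(2*r1/(r1+r2))) = 1428.99 m/s
Total dV = 3509 m/s

3509 m/s


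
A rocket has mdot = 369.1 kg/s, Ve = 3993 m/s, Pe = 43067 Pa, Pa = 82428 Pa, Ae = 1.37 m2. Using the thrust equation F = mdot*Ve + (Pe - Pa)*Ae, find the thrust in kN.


F = 369.1 * 3993 + (43067 - 82428) * 1.37 = 1.4199e+06 N = 1419.9 kN

1419.9 kN


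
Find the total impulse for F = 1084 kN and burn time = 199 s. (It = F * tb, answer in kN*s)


It = 1084 * 199 = 215716 kN*s

215716 kN*s


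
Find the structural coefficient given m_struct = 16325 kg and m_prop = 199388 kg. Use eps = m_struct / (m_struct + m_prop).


eps = 16325 / (16325 + 199388) = 0.0757

0.0757


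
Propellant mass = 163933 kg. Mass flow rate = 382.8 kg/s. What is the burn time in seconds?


tb = 163933 / 382.8 = 428.2 s

428.2 s


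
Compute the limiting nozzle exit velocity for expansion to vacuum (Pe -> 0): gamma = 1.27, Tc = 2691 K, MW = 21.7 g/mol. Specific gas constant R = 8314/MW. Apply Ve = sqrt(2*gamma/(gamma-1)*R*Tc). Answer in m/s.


R = 8314 / 21.7 = 383.13 J/(kg.K)
Ve = sqrt(2 * 1.27 / (1.27 - 1) * 383.13 * 2691) = 3114 m/s

3114 m/s


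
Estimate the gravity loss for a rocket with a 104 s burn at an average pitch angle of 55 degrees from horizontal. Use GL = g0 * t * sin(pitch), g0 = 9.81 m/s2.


GL = 9.81 * 104 * sin(55 deg) = 836 m/s

836 m/s


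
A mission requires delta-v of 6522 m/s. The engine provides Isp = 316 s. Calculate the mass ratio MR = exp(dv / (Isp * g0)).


Ve = 316 * 9.81 = 3099.96 m/s
MR = exp(6522 / 3099.96) = 8.198

8.198


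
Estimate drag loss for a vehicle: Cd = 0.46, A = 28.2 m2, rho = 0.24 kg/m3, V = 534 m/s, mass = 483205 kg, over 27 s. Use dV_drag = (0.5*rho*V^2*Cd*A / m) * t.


D = 0.5 * 0.24 * 534^2 * 0.46 * 28.2 = 443885.24 N
a = 443885.24 / 483205 = 0.9186 m/s2
dV = 0.9186 * 27 = 24.8 m/s

24.8 m/s


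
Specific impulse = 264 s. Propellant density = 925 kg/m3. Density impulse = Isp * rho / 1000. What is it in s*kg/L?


rho*Isp = 264 * 925 / 1000 = 244 s*kg/L

244 s*kg/L


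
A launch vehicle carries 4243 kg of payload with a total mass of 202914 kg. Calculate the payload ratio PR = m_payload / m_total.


PR = 4243 / 202914 = 0.0209

0.0209


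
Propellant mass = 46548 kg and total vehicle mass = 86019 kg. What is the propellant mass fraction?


PMF = 46548 / 86019 = 0.541

0.541


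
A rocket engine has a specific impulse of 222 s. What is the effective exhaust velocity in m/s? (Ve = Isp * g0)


Ve = Isp * g0 = 222 * 9.81 = 2177.8 m/s

2177.8 m/s


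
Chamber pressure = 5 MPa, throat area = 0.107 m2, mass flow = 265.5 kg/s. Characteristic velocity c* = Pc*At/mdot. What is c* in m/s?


c* = 5e6 * 0.107 / 265.5 = 2015 m/s

2015 m/s


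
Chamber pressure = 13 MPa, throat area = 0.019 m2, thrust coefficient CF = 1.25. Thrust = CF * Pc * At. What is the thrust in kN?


F = 1.25 * 13e6 * 0.019 = 308750.0 N = 308.8 kN

308.8 kN


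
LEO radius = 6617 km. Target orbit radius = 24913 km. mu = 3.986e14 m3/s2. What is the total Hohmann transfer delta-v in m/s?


V1 = sqrt(mu/r1) = 7761.36 m/s
dV1 = V1*(sqrt(2*r2/(r1+r2)) - 1) = 1995.36 m/s
V2 = sqrt(mu/r2) = 3999.96 m/s
dV2 = V2*(1 - sqrt(2*r1/(r1+r2))) = 1408.53 m/s
Total dV = 3404 m/s

3404 m/s


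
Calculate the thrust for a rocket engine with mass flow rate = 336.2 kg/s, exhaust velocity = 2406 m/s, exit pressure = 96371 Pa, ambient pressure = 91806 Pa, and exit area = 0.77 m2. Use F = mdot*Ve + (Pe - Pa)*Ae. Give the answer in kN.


F = 336.2 * 2406 + (96371 - 91806) * 0.77 = 812412.0 N = 812.4 kN

812.4 kN


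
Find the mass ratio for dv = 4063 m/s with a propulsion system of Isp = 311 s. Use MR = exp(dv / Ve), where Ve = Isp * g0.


Ve = 311 * 9.81 = 3050.91 m/s
MR = exp(4063 / 3050.91) = 3.788

3.788


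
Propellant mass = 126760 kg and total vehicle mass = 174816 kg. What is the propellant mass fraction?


PMF = 126760 / 174816 = 0.725

0.725


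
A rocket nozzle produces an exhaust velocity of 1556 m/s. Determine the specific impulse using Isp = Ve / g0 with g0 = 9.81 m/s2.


Isp = Ve / g0 = 1556 / 9.81 = 158.6 s

158.6 s


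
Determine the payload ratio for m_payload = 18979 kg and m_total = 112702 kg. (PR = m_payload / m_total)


PR = 18979 / 112702 = 0.1684

0.1684


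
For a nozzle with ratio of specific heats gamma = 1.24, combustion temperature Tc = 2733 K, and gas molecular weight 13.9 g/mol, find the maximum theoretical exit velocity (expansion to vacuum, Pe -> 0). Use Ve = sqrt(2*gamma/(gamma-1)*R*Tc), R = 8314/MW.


R = 8314 / 13.9 = 598.13 J/(kg.K)
Ve = sqrt(2 * 1.24 / (1.24 - 1) * 598.13 * 2733) = 4110 m/s

4110 m/s


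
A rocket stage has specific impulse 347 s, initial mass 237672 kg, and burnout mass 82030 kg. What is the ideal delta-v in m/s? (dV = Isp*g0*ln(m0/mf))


Ve = 347 * 9.81 = 3404.07 m/s
dV = 3404.07 * ln(237672/82030) = 3621 m/s

3621 m/s


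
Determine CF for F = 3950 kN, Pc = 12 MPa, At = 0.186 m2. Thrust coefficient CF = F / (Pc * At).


CF = 3950000 / (12e6 * 0.186) = 1.77

1.77


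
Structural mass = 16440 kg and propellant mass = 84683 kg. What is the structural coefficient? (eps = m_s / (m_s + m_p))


eps = 16440 / (16440 + 84683) = 0.1626

0.1626


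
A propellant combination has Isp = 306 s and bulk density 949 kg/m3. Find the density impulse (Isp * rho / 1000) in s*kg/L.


rho*Isp = 306 * 949 / 1000 = 290 s*kg/L

290 s*kg/L


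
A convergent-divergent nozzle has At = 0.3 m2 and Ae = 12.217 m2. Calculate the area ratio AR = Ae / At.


AR = 12.217 / 0.3 = 40.7

40.7


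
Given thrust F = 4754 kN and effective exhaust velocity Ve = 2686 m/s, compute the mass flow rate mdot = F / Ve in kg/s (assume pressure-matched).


mdot = F / Ve = 4754000 / 2686 = 1769.9 kg/s

1769.9 kg/s


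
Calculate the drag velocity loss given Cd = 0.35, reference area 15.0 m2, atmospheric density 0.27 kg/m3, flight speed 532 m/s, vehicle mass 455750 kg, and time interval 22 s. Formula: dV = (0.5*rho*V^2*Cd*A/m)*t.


D = 0.5 * 0.27 * 532^2 * 0.35 * 15.0 = 200593.26 N
a = 200593.26 / 455750 = 0.4401 m/s2
dV = 0.4401 * 22 = 9.7 m/s

9.7 m/s


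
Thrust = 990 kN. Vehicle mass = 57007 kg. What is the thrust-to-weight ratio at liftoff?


TWR = 990000 / (57007 * 9.81) = 1.77

1.77


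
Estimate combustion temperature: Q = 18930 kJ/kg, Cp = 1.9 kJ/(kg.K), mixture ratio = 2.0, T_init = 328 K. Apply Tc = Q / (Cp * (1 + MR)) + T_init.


Tc = 18930 / (1.9 * (1 + 2.0)) + 328 = 3649 K

3649 K


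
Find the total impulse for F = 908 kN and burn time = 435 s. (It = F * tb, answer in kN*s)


It = 908 * 435 = 394980 kN*s

394980 kN*s


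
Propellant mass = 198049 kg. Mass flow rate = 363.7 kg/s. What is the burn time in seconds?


tb = 198049 / 363.7 = 544.5 s

544.5 s


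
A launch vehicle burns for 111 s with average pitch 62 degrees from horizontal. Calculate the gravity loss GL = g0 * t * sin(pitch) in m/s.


GL = 9.81 * 111 * sin(62 deg) = 961 m/s

961 m/s


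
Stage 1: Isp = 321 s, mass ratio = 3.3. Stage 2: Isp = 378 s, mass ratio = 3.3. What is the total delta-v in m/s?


dV1 = 321 * 9.81 * ln(3.3) = 3759.7 m/s
dV2 = 378 * 9.81 * ln(3.3) = 4427.3 m/s
Total dV = 3759.7 + 4427.3 = 8187.0 m/s ~ 8187 m/s

8187 m/s


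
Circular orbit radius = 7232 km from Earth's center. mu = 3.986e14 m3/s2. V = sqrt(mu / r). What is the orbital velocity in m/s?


V = sqrt(3.986e14 / 7232000) = 7424 m/s

7424 m/s


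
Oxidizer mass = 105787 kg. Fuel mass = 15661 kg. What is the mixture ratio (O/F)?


MR = 105787 / 15661 = 6.75

6.75


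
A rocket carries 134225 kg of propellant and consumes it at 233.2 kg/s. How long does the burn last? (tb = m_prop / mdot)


tb = 134225 / 233.2 = 575.6 s

575.6 s


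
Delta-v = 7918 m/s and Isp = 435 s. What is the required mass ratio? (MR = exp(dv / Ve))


Ve = 435 * 9.81 = 4267.35 m/s
MR = exp(7918 / 4267.35) = 6.395

6.395


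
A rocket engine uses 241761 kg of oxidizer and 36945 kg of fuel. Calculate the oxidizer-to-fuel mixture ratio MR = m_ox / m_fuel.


MR = 241761 / 36945 = 6.54

6.54


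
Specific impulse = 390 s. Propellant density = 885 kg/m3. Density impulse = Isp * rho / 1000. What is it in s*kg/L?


rho*Isp = 390 * 885 / 1000 = 345 s*kg/L

345 s*kg/L


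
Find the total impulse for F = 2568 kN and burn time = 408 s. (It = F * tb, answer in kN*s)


It = 2568 * 408 = 1047744 kN*s

1047744 kN*s


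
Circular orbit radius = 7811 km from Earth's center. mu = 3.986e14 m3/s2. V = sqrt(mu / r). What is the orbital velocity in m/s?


V = sqrt(3.986e14 / 7811000) = 7144 m/s

7144 m/s


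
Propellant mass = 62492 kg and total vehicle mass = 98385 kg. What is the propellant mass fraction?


PMF = 62492 / 98385 = 0.635

0.635


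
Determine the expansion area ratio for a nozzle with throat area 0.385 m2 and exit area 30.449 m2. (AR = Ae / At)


AR = 30.449 / 0.385 = 79.1

79.1


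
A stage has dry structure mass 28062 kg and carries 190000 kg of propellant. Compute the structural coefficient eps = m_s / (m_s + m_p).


eps = 28062 / (28062 + 190000) = 0.1287

0.1287


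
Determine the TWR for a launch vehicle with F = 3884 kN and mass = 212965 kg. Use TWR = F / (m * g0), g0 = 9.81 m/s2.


TWR = 3884000 / (212965 * 9.81) = 1.86

1.86


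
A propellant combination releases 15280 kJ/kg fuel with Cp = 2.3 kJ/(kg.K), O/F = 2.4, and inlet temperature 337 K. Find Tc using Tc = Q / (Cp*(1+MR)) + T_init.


Tc = 15280 / (2.3 * (1 + 2.4)) + 337 = 2291 K

2291 K


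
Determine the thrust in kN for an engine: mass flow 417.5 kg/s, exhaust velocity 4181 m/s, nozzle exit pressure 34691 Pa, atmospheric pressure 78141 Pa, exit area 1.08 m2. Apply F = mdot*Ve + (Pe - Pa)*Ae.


F = 417.5 * 4181 + (34691 - 78141) * 1.08 = 1.6986e+06 N = 1698.6 kN

1698.6 kN


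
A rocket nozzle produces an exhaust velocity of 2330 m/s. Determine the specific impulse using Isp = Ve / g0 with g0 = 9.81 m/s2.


Isp = Ve / g0 = 2330 / 9.81 = 237.5 s

237.5 s


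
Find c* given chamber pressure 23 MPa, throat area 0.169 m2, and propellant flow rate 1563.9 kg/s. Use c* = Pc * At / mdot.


c* = 23e6 * 0.169 / 1563.9 = 2485 m/s

2485 m/s


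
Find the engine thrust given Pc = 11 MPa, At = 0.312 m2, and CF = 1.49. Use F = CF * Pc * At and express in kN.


F = 1.49 * 11e6 * 0.312 = 5.1137e+06 N = 5113.7 kN

5113.7 kN


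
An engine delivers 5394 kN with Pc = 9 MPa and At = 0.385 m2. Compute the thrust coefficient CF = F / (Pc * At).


CF = 5394000 / (9e6 * 0.385) = 1.56

1.56


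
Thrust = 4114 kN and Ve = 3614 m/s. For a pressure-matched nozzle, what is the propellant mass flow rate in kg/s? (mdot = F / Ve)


mdot = F / Ve = 4114000 / 3614 = 1138.4 kg/s

1138.4 kg/s


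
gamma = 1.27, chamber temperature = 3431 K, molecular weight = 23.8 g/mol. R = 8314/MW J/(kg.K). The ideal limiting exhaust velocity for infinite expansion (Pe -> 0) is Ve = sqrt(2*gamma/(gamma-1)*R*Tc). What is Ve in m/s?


R = 8314 / 23.8 = 349.33 J/(kg.K)
Ve = sqrt(2 * 1.27 / (1.27 - 1) * 349.33 * 3431) = 3358 m/s

3358 m/s


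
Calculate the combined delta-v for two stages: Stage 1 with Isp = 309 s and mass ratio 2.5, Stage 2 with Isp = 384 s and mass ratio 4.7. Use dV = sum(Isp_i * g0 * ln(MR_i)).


dV1 = 309 * 9.81 * ln(2.5) = 2777.5 m/s
dV2 = 384 * 9.81 * ln(4.7) = 5829.7 m/s
Total dV = 2777.5 + 5829.7 = 8607.2 m/s ~ 8607 m/s

8607 m/s


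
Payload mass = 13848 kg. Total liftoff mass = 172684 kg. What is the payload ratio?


PR = 13848 / 172684 = 0.0802

0.0802


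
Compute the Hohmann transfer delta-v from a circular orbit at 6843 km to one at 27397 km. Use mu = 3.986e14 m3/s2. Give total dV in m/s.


V1 = sqrt(mu/r1) = 7632.12 m/s
dV1 = V1*(sqrt(2*r2/(r1+r2)) - 1) = 2022.71 m/s
V2 = sqrt(mu/r2) = 3814.32 m/s
dV2 = V2*(1 - sqrt(2*r1/(r1+r2))) = 1402.81 m/s
Total dV = 3426 m/s

3426 m/s


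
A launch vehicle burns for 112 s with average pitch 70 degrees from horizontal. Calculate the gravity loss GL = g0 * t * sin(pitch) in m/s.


GL = 9.81 * 112 * sin(70 deg) = 1032 m/s

1032 m/s


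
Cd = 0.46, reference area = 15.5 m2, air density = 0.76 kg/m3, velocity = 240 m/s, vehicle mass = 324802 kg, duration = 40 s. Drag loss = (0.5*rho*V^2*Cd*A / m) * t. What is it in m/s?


D = 0.5 * 0.76 * 240^2 * 0.46 * 15.5 = 156061.44 N
a = 156061.44 / 324802 = 0.4805 m/s2
dV = 0.4805 * 40 = 19.2 m/s

19.2 m/s


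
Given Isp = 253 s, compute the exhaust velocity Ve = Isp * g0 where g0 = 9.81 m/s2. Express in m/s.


Ve = Isp * g0 = 253 * 9.81 = 2481.9 m/s

2481.9 m/s


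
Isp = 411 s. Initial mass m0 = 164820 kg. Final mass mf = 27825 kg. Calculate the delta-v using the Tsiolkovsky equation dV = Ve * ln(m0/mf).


Ve = 411 * 9.81 = 4031.91 m/s
dV = 4031.91 * ln(164820/27825) = 7172 m/s

7172 m/s


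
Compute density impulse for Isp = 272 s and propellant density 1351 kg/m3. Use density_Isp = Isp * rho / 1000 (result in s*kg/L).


rho*Isp = 272 * 1351 / 1000 = 367 s*kg/L

367 s*kg/L


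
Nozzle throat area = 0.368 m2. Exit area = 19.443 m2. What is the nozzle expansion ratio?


AR = 19.443 / 0.368 = 52.8

52.8


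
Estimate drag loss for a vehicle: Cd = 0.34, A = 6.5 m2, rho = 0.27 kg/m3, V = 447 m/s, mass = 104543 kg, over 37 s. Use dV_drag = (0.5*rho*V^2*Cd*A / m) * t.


D = 0.5 * 0.27 * 447^2 * 0.34 * 6.5 = 59613.02 N
a = 59613.02 / 104543 = 0.5702 m/s2
dV = 0.5702 * 37 = 21.1 m/s

21.1 m/s


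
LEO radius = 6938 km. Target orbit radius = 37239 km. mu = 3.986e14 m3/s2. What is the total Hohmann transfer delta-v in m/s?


V1 = sqrt(mu/r1) = 7579.69 m/s
dV1 = V1*(sqrt(2*r2/(r1+r2)) - 1) = 2261.95 m/s
V2 = sqrt(mu/r2) = 3271.67 m/s
dV2 = V2*(1 - sqrt(2*r1/(r1+r2))) = 1438.08 m/s
Total dV = 3700 m/s

3700 m/s


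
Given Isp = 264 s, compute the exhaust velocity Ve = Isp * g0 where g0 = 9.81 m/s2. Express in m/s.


Ve = Isp * g0 = 264 * 9.81 = 2589.8 m/s

2589.8 m/s


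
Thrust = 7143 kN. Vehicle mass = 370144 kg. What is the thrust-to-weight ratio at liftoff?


TWR = 7143000 / (370144 * 9.81) = 1.97

1.97


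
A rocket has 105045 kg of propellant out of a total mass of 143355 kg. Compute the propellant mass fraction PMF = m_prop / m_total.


PMF = 105045 / 143355 = 0.733

0.733


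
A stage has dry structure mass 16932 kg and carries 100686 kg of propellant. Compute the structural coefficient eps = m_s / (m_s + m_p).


eps = 16932 / (16932 + 100686) = 0.144

0.144


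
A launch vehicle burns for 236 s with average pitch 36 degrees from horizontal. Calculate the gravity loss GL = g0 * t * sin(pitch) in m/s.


GL = 9.81 * 236 * sin(36 deg) = 1361 m/s

1361 m/s


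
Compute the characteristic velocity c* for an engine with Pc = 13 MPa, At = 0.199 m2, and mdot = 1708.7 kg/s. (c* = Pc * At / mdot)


c* = 13e6 * 0.199 / 1708.7 = 1514 m/s

1514 m/s


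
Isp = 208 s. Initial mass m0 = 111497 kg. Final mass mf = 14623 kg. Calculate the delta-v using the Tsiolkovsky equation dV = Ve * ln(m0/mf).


Ve = 208 * 9.81 = 2040.48 m/s
dV = 2040.48 * ln(111497/14623) = 4145 m/s

4145 m/s


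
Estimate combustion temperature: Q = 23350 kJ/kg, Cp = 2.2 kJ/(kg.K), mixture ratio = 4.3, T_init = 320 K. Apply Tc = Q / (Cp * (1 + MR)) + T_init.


Tc = 23350 / (2.2 * (1 + 4.3)) + 320 = 2323 K

2323 K


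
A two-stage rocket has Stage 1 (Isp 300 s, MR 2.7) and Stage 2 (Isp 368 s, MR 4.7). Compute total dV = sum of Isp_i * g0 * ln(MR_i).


dV1 = 300 * 9.81 * ln(2.7) = 2923.1 m/s
dV2 = 368 * 9.81 * ln(4.7) = 5586.8 m/s
Total dV = 2923.1 + 5586.8 = 8509.9 m/s ~ 8510 m/s

8510 m/s


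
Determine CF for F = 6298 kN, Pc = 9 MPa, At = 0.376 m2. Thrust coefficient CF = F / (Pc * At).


CF = 6298000 / (9e6 * 0.376) = 1.86

1.86


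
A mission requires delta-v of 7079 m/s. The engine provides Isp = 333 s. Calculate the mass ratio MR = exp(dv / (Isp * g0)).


Ve = 333 * 9.81 = 3266.73 m/s
MR = exp(7079 / 3266.73) = 8.732

8.732


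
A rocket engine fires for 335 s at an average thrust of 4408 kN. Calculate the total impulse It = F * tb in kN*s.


It = 4408 * 335 = 1476680 kN*s

1476680 kN*s


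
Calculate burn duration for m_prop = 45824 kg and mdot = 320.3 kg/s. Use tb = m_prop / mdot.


tb = 45824 / 320.3 = 143.1 s

143.1 s


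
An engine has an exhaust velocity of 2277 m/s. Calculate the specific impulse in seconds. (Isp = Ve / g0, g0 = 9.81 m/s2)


Isp = Ve / g0 = 2277 / 9.81 = 232.1 s

232.1 s


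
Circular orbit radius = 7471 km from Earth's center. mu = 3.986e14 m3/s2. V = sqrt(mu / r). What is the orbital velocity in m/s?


V = sqrt(3.986e14 / 7471000) = 7304 m/s

7304 m/s


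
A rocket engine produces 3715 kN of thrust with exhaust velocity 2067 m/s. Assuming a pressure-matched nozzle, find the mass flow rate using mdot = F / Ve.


mdot = F / Ve = 3715000 / 2067 = 1797.3 kg/s

1797.3 kg/s


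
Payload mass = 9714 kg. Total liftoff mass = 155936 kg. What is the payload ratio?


PR = 9714 / 155936 = 0.0623

0.0623


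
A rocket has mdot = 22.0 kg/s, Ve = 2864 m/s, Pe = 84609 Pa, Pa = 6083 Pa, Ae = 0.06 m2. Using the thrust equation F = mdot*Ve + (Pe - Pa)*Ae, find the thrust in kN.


F = 22.0 * 2864 + (84609 - 6083) * 0.06 = 67720.0 N = 67.7 kN

67.7 kN


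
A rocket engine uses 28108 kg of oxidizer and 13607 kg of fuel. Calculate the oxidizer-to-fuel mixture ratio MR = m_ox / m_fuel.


MR = 28108 / 13607 = 2.07

2.07


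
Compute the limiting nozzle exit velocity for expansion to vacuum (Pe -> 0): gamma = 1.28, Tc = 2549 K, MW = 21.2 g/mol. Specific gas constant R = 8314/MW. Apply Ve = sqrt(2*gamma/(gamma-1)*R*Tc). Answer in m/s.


R = 8314 / 21.2 = 392.17 J/(kg.K)
Ve = sqrt(2 * 1.28 / (1.28 - 1) * 392.17 * 2549) = 3023 m/s

3023 m/s


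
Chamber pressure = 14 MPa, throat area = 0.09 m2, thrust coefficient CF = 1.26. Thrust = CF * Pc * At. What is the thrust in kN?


F = 1.26 * 14e6 * 0.09 = 1.5876e+06 N = 1587.6 kN

1587.6 kN


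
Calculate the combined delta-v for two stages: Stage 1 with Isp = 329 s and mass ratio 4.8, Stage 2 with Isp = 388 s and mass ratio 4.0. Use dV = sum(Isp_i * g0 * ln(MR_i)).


dV1 = 329 * 9.81 * ln(4.8) = 5062.7 m/s
dV2 = 388 * 9.81 * ln(4.0) = 5276.6 m/s
Total dV = 5062.7 + 5276.6 = 10339.3 m/s ~ 10339 m/s

10339 m/s


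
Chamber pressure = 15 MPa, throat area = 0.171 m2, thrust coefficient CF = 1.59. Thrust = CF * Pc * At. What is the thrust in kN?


F = 1.59 * 15e6 * 0.171 = 4.0784e+06 N = 4078.4 kN

4078.4 kN


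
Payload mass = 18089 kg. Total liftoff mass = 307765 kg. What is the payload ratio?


PR = 18089 / 307765 = 0.0588

0.0588


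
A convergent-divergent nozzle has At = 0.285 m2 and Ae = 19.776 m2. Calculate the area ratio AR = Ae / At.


AR = 19.776 / 0.285 = 69.4

69.4


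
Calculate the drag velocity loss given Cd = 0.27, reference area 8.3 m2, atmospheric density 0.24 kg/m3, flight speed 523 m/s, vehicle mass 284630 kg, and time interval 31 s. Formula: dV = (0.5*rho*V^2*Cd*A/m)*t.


D = 0.5 * 0.24 * 523^2 * 0.27 * 8.3 = 73557.42 N
a = 73557.42 / 284630 = 0.2584 m/s2
dV = 0.2584 * 31 = 8.0 m/s

8.0 m/s


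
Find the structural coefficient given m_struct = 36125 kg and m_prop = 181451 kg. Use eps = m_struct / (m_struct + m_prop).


eps = 36125 / (36125 + 181451) = 0.166

0.166


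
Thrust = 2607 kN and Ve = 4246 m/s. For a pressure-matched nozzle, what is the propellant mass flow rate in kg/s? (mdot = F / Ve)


mdot = F / Ve = 2607000 / 4246 = 614.0 kg/s

614.0 kg/s


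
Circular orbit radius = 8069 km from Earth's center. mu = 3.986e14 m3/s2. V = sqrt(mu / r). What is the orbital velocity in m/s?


V = sqrt(3.986e14 / 8069000) = 7028 m/s

7028 m/s


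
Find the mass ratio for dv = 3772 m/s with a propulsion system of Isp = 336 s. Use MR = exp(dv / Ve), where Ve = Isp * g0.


Ve = 336 * 9.81 = 3296.16 m/s
MR = exp(3772 / 3296.16) = 3.14

3.14


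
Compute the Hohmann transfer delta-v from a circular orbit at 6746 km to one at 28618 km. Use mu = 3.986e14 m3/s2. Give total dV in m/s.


V1 = sqrt(mu/r1) = 7686.8 m/s
dV1 = V1*(sqrt(2*r2/(r1+r2)) - 1) = 2092.31 m/s
V2 = sqrt(mu/r2) = 3732.06 m/s
dV2 = V2*(1 - sqrt(2*r1/(r1+r2))) = 1426.87 m/s
Total dV = 3519 m/s

3519 m/s


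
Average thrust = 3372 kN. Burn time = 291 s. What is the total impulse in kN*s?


It = 3372 * 291 = 981252 kN*s

981252 kN*s


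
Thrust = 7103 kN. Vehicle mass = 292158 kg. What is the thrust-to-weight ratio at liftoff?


TWR = 7103000 / (292158 * 9.81) = 2.48

2.48


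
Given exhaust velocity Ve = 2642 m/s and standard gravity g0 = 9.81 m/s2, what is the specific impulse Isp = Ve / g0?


Isp = Ve / g0 = 2642 / 9.81 = 269.3 s

269.3 s


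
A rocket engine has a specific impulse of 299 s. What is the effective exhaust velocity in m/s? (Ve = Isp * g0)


Ve = Isp * g0 = 299 * 9.81 = 2933.2 m/s

2933.2 m/s


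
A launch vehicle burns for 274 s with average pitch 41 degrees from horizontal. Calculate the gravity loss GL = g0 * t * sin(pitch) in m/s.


GL = 9.81 * 274 * sin(41 deg) = 1763 m/s

1763 m/s


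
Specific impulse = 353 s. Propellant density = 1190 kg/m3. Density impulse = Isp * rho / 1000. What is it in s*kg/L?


rho*Isp = 353 * 1190 / 1000 = 420 s*kg/L

420 s*kg/L


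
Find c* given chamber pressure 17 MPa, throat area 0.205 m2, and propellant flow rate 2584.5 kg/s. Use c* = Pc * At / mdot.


c* = 17e6 * 0.205 / 2584.5 = 1348 m/s

1348 m/s


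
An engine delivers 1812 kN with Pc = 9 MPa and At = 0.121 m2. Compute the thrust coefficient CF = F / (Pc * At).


CF = 1812000 / (9e6 * 0.121) = 1.66

1.66


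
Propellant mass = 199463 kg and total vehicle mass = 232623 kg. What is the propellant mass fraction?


PMF = 199463 / 232623 = 0.857

0.857


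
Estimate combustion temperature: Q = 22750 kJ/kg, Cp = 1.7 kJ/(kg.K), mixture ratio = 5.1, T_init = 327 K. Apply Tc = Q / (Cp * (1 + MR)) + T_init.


Tc = 22750 / (1.7 * (1 + 5.1)) + 327 = 2521 K

2521 K


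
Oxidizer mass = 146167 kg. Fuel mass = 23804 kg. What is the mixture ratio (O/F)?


MR = 146167 / 23804 = 6.14

6.14


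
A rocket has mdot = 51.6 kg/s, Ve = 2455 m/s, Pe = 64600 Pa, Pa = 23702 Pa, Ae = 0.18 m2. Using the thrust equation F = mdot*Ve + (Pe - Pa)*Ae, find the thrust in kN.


F = 51.6 * 2455 + (64600 - 23702) * 0.18 = 134040.0 N = 134.0 kN

134.0 kN


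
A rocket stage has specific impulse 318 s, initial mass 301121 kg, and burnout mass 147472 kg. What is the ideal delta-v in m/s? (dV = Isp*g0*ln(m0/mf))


Ve = 318 * 9.81 = 3119.58 m/s
dV = 3119.58 * ln(301121/147472) = 2227 m/s

2227 m/s


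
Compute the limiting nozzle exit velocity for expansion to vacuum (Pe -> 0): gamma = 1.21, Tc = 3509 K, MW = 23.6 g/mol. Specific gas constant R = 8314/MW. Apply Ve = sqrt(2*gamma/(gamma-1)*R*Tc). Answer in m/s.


R = 8314 / 23.6 = 352.29 J/(kg.K)
Ve = sqrt(2 * 1.21 / (1.21 - 1) * 352.29 * 3509) = 3774 m/s

3774 m/s


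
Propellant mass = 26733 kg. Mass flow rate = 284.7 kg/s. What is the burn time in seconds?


tb = 26733 / 284.7 = 93.9 s

93.9 s


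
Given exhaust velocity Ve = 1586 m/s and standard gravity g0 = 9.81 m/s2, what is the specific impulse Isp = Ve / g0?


Isp = Ve / g0 = 1586 / 9.81 = 161.7 s

161.7 s


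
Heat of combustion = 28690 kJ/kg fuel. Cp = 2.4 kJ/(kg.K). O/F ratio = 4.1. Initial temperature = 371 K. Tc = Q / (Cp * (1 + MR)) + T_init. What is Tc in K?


Tc = 28690 / (2.4 * (1 + 4.1)) + 371 = 2715 K

2715 K


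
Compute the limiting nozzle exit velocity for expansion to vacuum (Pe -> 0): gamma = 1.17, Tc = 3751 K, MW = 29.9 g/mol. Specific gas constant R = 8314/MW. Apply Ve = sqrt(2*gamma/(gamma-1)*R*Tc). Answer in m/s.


R = 8314 / 29.9 = 278.06 J/(kg.K)
Ve = sqrt(2 * 1.17 / (1.17 - 1) * 278.06 * 3751) = 3789 m/s

3789 m/s


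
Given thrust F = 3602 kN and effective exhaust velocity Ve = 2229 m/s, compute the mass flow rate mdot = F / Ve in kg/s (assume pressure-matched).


mdot = F / Ve = 3602000 / 2229 = 1616.0 kg/s

1616.0 kg/s


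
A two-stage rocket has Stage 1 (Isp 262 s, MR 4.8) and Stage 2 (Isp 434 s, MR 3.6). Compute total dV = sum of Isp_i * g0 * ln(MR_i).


dV1 = 262 * 9.81 * ln(4.8) = 4031.7 m/s
dV2 = 434 * 9.81 * ln(3.6) = 5453.6 m/s
Total dV = 4031.7 + 5453.6 = 9485.3 m/s ~ 9485 m/s

9485 m/s


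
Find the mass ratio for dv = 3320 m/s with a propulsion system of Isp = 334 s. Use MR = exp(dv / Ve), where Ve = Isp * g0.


Ve = 334 * 9.81 = 3276.54 m/s
MR = exp(3320 / 3276.54) = 2.755

2.755


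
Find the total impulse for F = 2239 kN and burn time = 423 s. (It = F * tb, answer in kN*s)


It = 2239 * 423 = 947097 kN*s

947097 kN*s


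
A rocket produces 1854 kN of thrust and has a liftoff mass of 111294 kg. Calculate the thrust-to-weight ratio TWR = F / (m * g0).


TWR = 1854000 / (111294 * 9.81) = 1.7

1.7


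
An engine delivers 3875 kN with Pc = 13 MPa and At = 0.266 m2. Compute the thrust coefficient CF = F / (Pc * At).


CF = 3875000 / (13e6 * 0.266) = 1.12

1.12


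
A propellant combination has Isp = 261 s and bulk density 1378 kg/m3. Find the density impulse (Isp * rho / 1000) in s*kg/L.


rho*Isp = 261 * 1378 / 1000 = 360 s*kg/L

360 s*kg/L


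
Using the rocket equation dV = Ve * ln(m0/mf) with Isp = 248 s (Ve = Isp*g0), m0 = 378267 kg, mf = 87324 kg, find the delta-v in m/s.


Ve = 248 * 9.81 = 2432.88 m/s
dV = 2432.88 * ln(378267/87324) = 3567 m/s

3567 m/s


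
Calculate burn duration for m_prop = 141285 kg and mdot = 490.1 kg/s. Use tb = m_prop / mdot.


tb = 141285 / 490.1 = 288.3 s

288.3 s


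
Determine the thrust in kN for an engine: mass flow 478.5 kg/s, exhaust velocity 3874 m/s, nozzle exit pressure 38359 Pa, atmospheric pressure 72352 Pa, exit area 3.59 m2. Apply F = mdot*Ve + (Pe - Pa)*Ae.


F = 478.5 * 3874 + (38359 - 72352) * 3.59 = 1.7317e+06 N = 1731.7 kN

1731.7 kN


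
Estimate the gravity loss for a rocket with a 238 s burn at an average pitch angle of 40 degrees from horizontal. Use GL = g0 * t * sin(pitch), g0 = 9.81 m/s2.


GL = 9.81 * 238 * sin(40 deg) = 1501 m/s

1501 m/s


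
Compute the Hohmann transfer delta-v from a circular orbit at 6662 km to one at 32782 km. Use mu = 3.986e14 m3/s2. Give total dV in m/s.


V1 = sqrt(mu/r1) = 7735.11 m/s
dV1 = V1*(sqrt(2*r2/(r1+r2)) - 1) = 2237.5 m/s
V2 = sqrt(mu/r2) = 3486.99 m/s
dV2 = V2*(1 - sqrt(2*r1/(r1+r2))) = 1460.35 m/s
Total dV = 3698 m/s

3698 m/s


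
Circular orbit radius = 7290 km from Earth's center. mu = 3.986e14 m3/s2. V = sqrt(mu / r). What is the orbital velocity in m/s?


V = sqrt(3.986e14 / 7290000) = 7394 m/s

7394 m/s


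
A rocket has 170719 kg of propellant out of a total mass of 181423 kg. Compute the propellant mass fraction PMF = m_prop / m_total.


PMF = 170719 / 181423 = 0.941

0.941


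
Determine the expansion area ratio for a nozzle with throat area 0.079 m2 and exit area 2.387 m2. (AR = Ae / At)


AR = 2.387 / 0.079 = 30.2

30.2


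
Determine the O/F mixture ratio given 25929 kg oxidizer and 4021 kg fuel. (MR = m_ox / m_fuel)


MR = 25929 / 4021 = 6.45

6.45


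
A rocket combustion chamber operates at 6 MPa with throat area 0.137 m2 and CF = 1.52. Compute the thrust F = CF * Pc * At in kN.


F = 1.52 * 6e6 * 0.137 = 1.2494e+06 N = 1249.4 kN

1249.4 kN


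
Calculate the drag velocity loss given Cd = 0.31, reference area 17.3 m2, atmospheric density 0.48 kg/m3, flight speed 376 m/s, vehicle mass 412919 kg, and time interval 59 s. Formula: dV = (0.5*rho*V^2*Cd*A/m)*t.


D = 0.5 * 0.48 * 376^2 * 0.31 * 17.3 = 181967.88 N
a = 181967.88 / 412919 = 0.4407 m/s2
dV = 0.4407 * 59 = 26.0 m/s

26.0 m/s


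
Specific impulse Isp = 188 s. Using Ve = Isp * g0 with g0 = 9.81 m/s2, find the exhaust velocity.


Ve = Isp * g0 = 188 * 9.81 = 1844.3 m/s

1844.3 m/s


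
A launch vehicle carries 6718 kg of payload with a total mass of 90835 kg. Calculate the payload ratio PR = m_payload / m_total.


PR = 6718 / 90835 = 0.074

0.074


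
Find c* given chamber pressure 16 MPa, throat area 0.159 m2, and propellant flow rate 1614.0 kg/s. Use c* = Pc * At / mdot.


c* = 16e6 * 0.159 / 1614.0 = 1576 m/s

1576 m/s


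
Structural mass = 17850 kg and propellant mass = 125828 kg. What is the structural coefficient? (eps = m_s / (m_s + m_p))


eps = 17850 / (17850 + 125828) = 0.1242

0.1242


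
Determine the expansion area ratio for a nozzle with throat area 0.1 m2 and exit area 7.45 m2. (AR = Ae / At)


AR = 7.45 / 0.1 = 74.5

74.5


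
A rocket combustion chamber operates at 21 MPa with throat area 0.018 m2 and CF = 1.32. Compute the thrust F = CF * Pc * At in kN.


F = 1.32 * 21e6 * 0.018 = 498960.0 N = 499.0 kN

499.0 kN


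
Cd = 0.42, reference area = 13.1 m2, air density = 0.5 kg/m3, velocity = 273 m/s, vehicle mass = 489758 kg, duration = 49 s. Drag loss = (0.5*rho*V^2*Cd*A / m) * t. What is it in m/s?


D = 0.5 * 0.5 * 273^2 * 0.42 * 13.1 = 102514.64 N
a = 102514.64 / 489758 = 0.2093 m/s2
dV = 0.2093 * 49 = 10.3 m/s

10.3 m/s


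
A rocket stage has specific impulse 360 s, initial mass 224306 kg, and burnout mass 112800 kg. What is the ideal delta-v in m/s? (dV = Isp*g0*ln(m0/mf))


Ve = 360 * 9.81 = 3531.6 m/s
dV = 3531.6 * ln(224306/112800) = 2428 m/s

2428 m/s


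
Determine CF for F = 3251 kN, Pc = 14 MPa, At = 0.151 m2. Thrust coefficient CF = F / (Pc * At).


CF = 3251000 / (14e6 * 0.151) = 1.54

1.54


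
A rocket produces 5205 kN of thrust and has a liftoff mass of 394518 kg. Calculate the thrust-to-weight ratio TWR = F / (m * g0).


TWR = 5205000 / (394518 * 9.81) = 1.34

1.34


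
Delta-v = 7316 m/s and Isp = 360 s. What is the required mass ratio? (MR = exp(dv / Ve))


Ve = 360 * 9.81 = 3531.6 m/s
MR = exp(7316 / 3531.6) = 7.937

7.937


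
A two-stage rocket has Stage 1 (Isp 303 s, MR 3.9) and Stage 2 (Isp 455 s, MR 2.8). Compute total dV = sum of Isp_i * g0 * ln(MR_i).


dV1 = 303 * 9.81 * ln(3.9) = 4045.4 m/s
dV2 = 455 * 9.81 * ln(2.8) = 4595.8 m/s
Total dV = 4045.4 + 4595.8 = 8641.2 m/s ~ 8641 m/s

8641 m/s


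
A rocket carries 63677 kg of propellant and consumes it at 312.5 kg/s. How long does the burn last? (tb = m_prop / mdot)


tb = 63677 / 312.5 = 203.8 s

203.8 s


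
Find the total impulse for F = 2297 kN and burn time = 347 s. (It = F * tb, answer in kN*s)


It = 2297 * 347 = 797059 kN*s

797059 kN*s


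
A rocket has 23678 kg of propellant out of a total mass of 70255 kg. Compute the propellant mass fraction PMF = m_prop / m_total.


PMF = 23678 / 70255 = 0.337

0.337


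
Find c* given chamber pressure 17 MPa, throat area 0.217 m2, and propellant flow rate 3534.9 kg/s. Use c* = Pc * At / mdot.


c* = 17e6 * 0.217 / 3534.9 = 1044 m/s

1044 m/s


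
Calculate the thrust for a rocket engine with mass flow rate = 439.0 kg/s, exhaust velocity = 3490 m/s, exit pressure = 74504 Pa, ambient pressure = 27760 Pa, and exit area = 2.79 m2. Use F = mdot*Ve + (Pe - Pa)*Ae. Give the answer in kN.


F = 439.0 * 3490 + (74504 - 27760) * 2.79 = 1.6625e+06 N = 1662.5 kN

1662.5 kN


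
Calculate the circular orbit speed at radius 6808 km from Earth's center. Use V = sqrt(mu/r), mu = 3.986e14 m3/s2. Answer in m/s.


V = sqrt(3.986e14 / 6808000) = 7652 m/s

7652 m/s


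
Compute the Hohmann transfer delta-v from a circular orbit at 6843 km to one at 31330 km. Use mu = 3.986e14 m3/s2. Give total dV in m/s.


V1 = sqrt(mu/r1) = 7632.12 m/s
dV1 = V1*(sqrt(2*r2/(r1+r2)) - 1) = 2146.16 m/s
V2 = sqrt(mu/r2) = 3566.88 m/s
dV2 = V2*(1 - sqrt(2*r1/(r1+r2))) = 1431.14 m/s
Total dV = 3577 m/s

3577 m/s
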